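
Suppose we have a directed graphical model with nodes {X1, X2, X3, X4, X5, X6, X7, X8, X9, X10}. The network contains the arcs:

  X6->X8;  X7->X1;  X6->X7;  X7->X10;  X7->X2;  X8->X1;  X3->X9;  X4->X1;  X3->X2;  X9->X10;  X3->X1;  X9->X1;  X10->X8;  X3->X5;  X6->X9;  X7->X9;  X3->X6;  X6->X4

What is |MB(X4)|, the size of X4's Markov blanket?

6

X4 has parent X6.
Children of X4: X1.
Parents of each child, excluding X4:
  parents(X1) \ {X4} = {X3, X7, X8, X9}.
MB(X4) = {X1, X3, X6, X7, X8, X9}, which has 6 nodes.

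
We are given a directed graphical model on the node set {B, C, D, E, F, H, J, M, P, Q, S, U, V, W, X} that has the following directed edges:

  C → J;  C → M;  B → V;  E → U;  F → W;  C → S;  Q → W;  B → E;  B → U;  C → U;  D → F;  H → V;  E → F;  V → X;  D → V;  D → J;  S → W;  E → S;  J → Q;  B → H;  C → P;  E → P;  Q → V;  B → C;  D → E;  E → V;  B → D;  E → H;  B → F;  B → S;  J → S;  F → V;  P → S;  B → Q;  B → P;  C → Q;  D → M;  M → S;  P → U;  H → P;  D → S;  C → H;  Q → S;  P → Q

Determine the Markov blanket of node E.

A node's Markov blanket = Pa ∪ Ch ∪ (parents of Ch other than the node itself).
E has parents B, D.
E has children F, H, P, S, U, V.
Parents of each child, excluding E:
  F also has parents B, D.
  H also has parents B, C.
  P also has parents B, C, H.
  S also has parents B, C, D, J, M, P, Q.
  U also has parents B, C, P.
  parents(V) \ {E} = {B, D, F, H, Q}.
Taking the union gives {B, C, D, F, H, J, M, P, Q, S, U, V}.

{B, C, D, F, H, J, M, P, Q, S, U, V}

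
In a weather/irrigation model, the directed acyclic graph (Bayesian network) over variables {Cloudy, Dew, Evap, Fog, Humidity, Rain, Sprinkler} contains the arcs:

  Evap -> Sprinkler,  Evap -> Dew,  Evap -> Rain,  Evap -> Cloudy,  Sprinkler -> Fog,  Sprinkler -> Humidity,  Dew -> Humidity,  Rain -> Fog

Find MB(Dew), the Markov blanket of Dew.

A node's Markov blanket = Pa ∪ Ch ∪ (parents of Ch other than the node itself).
Pa(Dew) = {Evap}.
Ch(Dew) = {Humidity}.
Other parents of Dew's children:
  Humidity's other parent is Sprinkler.
So the Markov blanket of Dew is {Evap, Humidity, Sprinkler}.

{Evap, Humidity, Sprinkler}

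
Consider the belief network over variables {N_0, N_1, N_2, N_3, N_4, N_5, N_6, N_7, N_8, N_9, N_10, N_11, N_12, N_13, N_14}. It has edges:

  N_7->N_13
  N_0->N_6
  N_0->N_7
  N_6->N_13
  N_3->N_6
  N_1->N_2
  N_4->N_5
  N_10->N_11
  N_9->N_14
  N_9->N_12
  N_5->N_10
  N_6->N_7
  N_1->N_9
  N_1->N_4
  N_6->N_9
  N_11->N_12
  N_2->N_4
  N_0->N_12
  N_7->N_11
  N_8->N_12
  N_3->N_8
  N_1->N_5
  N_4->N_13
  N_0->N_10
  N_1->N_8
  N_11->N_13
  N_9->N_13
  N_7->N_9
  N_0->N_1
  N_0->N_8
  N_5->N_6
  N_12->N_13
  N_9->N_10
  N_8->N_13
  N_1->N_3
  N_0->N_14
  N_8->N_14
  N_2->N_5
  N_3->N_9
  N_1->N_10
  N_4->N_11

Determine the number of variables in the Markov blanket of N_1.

10

Children of N_1: N_2, N_3, N_4, N_5, N_8, N_9, N_10.
N_1's parents: N_0.
Other parents of N_1's children:
  N_2: —
  N_3: —
  N_4: N_2
  N_5: N_2, N_4
  N_8: N_0, N_3
  N_9: N_3, N_6, N_7
  N_10: N_0, N_5, N_9
MB(N_1) = {N_0, N_2, N_3, N_4, N_5, N_6, N_7, N_8, N_9, N_10}, which has 10 nodes.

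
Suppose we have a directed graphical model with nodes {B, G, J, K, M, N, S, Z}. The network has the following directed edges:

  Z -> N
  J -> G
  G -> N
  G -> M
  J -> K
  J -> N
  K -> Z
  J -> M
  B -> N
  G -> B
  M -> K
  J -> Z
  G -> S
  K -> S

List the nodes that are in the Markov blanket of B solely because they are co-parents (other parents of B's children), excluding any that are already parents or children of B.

{J, Z}

Children of B: N.
  N also has parents G, J, Z.
Excluding nodes already adjacent to B (G, N), the co-parent-only contribution is {J, Z}.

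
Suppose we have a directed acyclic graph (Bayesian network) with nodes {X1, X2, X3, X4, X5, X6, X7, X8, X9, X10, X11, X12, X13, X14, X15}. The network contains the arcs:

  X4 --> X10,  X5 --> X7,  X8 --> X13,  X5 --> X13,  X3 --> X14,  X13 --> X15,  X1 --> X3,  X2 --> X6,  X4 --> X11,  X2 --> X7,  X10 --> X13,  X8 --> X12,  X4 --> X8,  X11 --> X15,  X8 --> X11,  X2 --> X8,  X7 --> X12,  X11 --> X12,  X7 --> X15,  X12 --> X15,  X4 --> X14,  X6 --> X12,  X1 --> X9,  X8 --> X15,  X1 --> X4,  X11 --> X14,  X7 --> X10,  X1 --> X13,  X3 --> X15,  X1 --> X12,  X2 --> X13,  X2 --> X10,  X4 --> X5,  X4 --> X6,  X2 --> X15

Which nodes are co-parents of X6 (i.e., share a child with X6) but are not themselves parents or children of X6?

Children of X6: X12.
  X12: X1, X7, X8, X11
Excluding nodes already adjacent to X6 (X2, X4, X12), the co-parent-only contribution is {X1, X7, X8, X11}.

{X1, X7, X8, X11}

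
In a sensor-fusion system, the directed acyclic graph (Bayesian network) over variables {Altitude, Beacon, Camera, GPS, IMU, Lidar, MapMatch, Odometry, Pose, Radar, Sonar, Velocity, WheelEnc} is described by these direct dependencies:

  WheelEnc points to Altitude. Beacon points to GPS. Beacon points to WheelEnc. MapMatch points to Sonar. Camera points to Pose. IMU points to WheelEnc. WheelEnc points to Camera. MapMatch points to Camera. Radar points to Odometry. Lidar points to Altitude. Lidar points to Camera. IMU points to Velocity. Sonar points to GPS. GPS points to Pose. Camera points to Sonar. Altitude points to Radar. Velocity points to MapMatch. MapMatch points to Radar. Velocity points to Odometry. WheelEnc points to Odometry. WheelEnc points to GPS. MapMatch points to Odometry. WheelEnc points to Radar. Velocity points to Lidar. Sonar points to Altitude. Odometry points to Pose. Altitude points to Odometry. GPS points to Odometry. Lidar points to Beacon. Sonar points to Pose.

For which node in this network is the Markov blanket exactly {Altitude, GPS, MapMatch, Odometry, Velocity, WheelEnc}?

The target node must have every member of {Altitude, GPS, MapMatch, Odometry, Velocity, WheelEnc} as a parent, child, or co-parent, and no others.
Parents of Radar: Altitude, MapMatch, WheelEnc; children: Odometry; co-parents: Altitude, GPS, MapMatch, Velocity, WheelEnc.
These exactly cover the given set, so the node is Radar.

Radar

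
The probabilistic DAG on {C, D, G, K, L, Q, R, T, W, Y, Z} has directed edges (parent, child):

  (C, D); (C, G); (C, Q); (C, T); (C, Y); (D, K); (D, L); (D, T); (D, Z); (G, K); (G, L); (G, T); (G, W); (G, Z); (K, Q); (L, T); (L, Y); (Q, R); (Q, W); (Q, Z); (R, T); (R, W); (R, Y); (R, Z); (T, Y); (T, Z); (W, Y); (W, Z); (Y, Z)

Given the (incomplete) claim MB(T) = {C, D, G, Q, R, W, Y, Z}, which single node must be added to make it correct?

L

A node's Markov blanket = Pa ∪ Ch ∪ (parents of Ch other than the node itself).
Pa(T) = {C, D, G, L, R}.
Ch(T) = {Y, Z}.
For each child, the remaining parents (spouses of T):
  parents(Y) \ {T} = {C, L, R, W}.
  Z also has parents D, G, Q, R, W, Y.
MB(T) = {C, D, G, L, Q, R, W, Y, Z}.
Comparing with the claimed set, L is missing.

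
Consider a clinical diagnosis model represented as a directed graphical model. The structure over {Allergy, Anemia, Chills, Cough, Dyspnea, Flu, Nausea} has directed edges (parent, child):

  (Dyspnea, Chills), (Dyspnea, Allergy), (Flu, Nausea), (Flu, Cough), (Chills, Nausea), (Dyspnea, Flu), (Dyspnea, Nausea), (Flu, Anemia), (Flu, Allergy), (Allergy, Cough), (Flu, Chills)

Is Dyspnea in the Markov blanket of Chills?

Yes

Dyspnea is a parent of Chills.
So Dyspnea ∈ MB(Chills).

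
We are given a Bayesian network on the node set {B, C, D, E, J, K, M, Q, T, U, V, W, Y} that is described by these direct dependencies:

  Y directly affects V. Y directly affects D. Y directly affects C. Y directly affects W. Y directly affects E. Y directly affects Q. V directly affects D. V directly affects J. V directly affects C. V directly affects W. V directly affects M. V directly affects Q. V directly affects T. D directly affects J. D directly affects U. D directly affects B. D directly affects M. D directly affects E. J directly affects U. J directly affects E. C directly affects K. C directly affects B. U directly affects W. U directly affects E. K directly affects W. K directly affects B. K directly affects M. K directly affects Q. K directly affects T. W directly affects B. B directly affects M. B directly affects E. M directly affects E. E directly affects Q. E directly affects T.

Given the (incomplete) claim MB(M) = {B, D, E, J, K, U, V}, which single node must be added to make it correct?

The Markov blanket of a node is its parents, its children, and the other parents of its children.
Parents of M: B, D, K, V.
M has child E.
Other parents of M's children:
  E's other parents are B, D, J, U, Y.
MB(M) = {B, D, E, J, K, U, V, Y}.
Comparing with the claimed set, Y is missing.

Y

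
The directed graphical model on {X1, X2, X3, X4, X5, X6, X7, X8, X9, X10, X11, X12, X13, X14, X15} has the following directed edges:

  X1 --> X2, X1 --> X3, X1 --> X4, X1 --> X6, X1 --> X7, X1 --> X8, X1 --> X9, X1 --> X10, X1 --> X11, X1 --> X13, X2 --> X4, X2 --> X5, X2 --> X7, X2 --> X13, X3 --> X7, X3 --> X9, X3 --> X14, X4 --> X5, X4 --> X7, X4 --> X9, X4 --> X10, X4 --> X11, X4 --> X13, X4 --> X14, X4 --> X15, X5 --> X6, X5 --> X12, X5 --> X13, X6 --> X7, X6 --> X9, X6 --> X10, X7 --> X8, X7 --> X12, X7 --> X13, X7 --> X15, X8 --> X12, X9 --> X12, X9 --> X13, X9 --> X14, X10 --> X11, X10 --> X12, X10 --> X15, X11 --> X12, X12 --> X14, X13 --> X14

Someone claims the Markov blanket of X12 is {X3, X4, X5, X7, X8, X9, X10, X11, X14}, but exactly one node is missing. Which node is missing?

X12 has parents X5, X7, X8, X9, X10, X11.
X12 has child X14.
For each child, the remaining parents (spouses of X12):
  X14: X3, X4, X9, X13
MB(X12) = {X3, X4, X5, X7, X8, X9, X10, X11, X13, X14}.
Comparing with the claimed set, X13 is missing.

X13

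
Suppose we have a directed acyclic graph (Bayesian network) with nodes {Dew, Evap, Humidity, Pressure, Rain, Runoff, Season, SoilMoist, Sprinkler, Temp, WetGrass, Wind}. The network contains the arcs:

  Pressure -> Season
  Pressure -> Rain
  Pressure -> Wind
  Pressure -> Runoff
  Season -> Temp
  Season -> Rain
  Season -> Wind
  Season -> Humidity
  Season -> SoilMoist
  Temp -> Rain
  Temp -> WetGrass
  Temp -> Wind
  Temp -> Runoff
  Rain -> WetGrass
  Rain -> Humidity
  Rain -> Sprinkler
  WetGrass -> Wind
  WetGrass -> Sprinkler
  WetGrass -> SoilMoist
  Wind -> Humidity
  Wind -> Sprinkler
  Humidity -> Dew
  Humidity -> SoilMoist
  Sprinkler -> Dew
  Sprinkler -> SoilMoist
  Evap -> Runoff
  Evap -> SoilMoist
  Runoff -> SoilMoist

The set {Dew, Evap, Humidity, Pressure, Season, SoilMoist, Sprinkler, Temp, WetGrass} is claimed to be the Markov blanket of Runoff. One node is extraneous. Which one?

Dew

Parents of Runoff: Evap, Pressure, Temp.
Runoff has child SoilMoist.
For each child, the remaining parents (spouses of Runoff):
  SoilMoist also has parents Evap, Humidity, Season, Sprinkler, WetGrass.
MB(Runoff) = {Evap, Humidity, Pressure, Season, SoilMoist, Sprinkler, Temp, WetGrass}.
Dew is neither a parent, child, nor co-parent of Runoff, so it does not belong.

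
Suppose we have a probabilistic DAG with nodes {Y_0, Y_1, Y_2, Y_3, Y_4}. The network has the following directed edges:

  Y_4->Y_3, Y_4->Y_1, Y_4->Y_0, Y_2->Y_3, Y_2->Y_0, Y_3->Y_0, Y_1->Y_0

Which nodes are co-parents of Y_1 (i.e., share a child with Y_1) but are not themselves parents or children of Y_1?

Children of Y_1: Y_0.
  Y_0 also has parents Y_2, Y_3, Y_4.
Excluding nodes already adjacent to Y_1 (Y_0, Y_4), the co-parent-only contribution is {Y_2, Y_3}.

{Y_2, Y_3}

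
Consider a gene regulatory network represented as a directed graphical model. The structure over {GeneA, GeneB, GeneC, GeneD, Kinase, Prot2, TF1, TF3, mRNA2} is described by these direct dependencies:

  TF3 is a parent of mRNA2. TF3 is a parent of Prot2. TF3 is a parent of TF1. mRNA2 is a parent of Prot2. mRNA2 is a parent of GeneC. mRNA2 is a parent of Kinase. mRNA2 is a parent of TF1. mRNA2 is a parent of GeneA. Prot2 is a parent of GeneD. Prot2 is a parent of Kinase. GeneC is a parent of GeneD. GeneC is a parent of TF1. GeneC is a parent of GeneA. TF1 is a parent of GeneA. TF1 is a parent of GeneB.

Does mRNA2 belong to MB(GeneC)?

mRNA2 is a parent of GeneC.
So mRNA2 ∈ MB(GeneC).

Yes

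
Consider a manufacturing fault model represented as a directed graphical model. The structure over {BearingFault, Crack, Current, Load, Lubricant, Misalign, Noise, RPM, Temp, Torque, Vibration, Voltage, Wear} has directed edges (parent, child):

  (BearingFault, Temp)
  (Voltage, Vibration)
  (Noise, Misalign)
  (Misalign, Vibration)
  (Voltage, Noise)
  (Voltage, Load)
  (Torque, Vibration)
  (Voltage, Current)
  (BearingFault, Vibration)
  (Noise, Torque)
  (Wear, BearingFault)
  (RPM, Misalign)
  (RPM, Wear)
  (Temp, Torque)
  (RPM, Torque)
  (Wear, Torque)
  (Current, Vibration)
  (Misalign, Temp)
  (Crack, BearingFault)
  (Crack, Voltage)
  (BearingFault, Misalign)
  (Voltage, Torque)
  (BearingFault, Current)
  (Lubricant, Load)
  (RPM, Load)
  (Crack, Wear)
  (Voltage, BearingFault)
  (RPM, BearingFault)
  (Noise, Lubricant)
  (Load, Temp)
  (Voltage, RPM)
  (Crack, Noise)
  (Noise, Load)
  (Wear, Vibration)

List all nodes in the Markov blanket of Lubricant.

Lubricant has parent Noise.
Lubricant has child Load.
Co-parents of Lubricant (other parents of its children):
  Load: Noise, RPM, Voltage
MB(Lubricant) = {Load, Noise, RPM, Voltage}.

{Load, Noise, RPM, Voltage}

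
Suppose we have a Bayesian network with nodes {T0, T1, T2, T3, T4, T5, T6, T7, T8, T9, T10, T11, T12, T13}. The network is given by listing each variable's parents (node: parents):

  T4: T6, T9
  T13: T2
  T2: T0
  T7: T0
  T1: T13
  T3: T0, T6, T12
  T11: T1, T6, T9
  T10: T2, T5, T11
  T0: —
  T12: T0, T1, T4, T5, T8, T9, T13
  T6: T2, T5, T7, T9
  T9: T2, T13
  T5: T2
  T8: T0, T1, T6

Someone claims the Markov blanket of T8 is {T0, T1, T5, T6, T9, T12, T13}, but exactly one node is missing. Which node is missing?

T4

T8 has child T12.
Pa(T8) = {T0, T1, T6}.
Parents of each child, excluding T8:
  T12: T0, T1, T4, T5, T9, T13
MB(T8) = {T0, T1, T4, T5, T6, T9, T12, T13}.
Comparing with the claimed set, T4 is missing.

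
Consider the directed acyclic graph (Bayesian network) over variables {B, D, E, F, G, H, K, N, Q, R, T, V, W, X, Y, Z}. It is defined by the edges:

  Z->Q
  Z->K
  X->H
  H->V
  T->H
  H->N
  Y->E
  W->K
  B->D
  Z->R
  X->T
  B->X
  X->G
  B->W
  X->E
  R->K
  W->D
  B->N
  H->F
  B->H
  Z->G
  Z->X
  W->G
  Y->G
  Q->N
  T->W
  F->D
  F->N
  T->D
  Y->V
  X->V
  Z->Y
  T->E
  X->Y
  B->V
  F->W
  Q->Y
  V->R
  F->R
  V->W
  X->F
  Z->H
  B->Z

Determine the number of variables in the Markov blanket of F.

11

The Markov blanket of a node is its parents, its children, and the other parents of its children.
Children of F: D, N, R, W.
Pa(F) = {H, X}.
Co-parents of F (other parents of its children):
  W: B, T, V
  N: B, H, Q
  R: V, Z
  D: B, T, W
MB(F) = {B, D, H, N, Q, R, T, V, W, X, Z}, which has 11 nodes.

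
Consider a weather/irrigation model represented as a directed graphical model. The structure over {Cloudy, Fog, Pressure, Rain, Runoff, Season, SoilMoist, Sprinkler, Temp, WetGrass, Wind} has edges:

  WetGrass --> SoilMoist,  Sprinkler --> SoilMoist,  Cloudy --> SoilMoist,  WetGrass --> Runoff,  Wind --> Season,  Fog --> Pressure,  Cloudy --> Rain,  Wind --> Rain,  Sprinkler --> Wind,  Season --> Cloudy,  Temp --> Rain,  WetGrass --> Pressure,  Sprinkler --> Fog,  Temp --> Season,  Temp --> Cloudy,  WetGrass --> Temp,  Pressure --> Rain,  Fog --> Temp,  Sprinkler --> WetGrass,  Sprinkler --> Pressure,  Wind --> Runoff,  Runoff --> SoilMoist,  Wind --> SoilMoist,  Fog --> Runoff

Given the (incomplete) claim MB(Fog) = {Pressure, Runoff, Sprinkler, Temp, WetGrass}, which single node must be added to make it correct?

Pa(Fog) = {Sprinkler}.
Ch(Fog) = {Pressure, Runoff, Temp}.
Co-parents of Fog (other parents of its children):
  Temp: WetGrass
  Pressure: Sprinkler, WetGrass
  Runoff: WetGrass, Wind
MB(Fog) = {Pressure, Runoff, Sprinkler, Temp, WetGrass, Wind}.
Comparing with the claimed set, Wind is missing.

Wind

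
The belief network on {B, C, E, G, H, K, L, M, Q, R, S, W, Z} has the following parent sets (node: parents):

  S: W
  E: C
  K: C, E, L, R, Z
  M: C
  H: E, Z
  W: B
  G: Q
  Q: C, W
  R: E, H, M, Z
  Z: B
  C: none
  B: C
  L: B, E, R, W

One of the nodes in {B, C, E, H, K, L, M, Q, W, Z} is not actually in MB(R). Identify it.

A node's Markov blanket = Pa ∪ Ch ∪ (parents of Ch other than the node itself).
Ch(R) = {K, L}.
Parents of R: E, H, M, Z.
Other parents of R's children:
  parents(L) \ {R} = {B, E, W}.
  K also has parents C, E, L, Z.
MB(R) = {B, C, E, H, K, L, M, W, Z}.
Q is neither a parent, child, nor co-parent of R, so it does not belong.

Q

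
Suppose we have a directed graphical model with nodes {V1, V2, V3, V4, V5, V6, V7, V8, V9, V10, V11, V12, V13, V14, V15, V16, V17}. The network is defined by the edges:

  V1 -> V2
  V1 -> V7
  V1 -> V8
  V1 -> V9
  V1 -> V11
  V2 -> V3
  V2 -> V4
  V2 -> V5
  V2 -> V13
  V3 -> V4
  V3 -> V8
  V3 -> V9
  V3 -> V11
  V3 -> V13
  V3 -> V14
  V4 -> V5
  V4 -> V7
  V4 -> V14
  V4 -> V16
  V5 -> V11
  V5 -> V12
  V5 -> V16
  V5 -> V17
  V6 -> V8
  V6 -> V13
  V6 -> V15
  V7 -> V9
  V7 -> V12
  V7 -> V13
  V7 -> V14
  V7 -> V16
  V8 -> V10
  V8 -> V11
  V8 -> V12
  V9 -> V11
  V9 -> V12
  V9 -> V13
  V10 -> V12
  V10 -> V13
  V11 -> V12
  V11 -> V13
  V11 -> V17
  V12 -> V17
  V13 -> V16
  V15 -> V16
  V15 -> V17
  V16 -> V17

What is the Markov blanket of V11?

By definition, MB(V11) is built from V11's parents, V11's children, and the co-parents of V11.
Pa(V11) = {V1, V3, V5, V8, V9}.
V11's children: V12, V13, V17.
For each child, the remaining parents (spouses of V11):
  parents(V12) \ {V11} = {V5, V7, V8, V9, V10}.
  V13's other parents are V2, V3, V6, V7, V9, V10.
  V17's other parents are V5, V12, V15, V16.
Union: {V1, V3, V5, V8, V9} ∪ {V12, V13, V17} ∪ {V2, V3, V5, V6, V7, V8, V9, V10, V12, V15, V16} = {V1, V2, V3, V5, V6, V7, V8, V9, V10, V12, V13, V15, V16, V17}.

{V1, V2, V3, V5, V6, V7, V8, V9, V10, V12, V13, V15, V16, V17}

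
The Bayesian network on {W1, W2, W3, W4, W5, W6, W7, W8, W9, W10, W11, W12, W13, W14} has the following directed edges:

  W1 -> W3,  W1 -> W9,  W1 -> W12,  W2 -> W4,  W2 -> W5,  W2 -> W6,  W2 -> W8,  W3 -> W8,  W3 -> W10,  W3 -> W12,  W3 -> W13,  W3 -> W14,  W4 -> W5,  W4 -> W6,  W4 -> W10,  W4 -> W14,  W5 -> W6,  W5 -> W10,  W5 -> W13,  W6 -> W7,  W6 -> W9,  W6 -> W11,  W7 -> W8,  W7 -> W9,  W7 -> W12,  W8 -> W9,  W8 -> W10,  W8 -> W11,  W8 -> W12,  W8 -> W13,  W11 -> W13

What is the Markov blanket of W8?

Recall MB(v) = parents ∪ children ∪ spouses, where spouses are the other parents of v's children.
W8's parents: W2, W3, W7.
Ch(W8) = {W9, W10, W11, W12, W13}.
For each child, the remaining parents (spouses of W8):
  W9 also has parents W1, W6, W7.
  W10's other parents are W3, W4, W5.
  parents(W11) \ {W8} = {W6}.
  W12 also has parents W1, W3, W7.
  parents(W13) \ {W8} = {W3, W5, W11}.
Taking the union gives {W1, W2, W3, W4, W5, W6, W7, W9, W10, W11, W12, W13}.

{W1, W2, W3, W4, W5, W6, W7, W9, W10, W11, W12, W13}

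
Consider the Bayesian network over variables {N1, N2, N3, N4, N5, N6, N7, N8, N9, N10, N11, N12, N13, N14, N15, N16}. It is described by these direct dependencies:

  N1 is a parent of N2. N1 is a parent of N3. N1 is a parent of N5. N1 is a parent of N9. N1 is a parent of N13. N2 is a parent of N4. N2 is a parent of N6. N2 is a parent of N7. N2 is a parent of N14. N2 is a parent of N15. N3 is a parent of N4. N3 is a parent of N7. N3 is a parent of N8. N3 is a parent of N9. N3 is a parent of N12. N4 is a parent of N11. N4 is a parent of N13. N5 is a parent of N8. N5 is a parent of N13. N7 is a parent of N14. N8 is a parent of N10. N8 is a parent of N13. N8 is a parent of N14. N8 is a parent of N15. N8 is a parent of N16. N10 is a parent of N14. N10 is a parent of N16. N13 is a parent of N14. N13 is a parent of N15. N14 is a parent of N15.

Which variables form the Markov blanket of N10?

{N2, N7, N8, N13, N14, N16}

Parents of N10: N8.
N10 has children N14, N16.
Other parents of N10's children:
  N14's other parents are N2, N7, N8, N13.
  parents(N16) \ {N10} = {N8}.
MB(N10) = {N2, N7, N8, N13, N14, N16}.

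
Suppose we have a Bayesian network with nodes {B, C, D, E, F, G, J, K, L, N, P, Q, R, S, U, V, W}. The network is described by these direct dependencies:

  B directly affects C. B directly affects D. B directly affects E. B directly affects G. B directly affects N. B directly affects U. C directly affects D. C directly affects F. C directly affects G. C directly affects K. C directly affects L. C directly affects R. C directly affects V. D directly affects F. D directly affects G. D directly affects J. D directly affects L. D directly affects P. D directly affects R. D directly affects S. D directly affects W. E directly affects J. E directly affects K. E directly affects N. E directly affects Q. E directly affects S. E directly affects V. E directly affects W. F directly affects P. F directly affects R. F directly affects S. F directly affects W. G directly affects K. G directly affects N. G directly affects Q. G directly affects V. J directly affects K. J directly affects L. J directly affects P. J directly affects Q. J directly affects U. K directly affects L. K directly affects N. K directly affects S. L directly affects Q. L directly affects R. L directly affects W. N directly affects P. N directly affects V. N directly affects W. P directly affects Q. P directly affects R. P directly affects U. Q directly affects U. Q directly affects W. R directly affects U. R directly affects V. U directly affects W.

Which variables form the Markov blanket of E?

{B, C, D, F, G, J, K, L, N, P, Q, R, S, U, V, W}

The Markov blanket of a node is its parents, its children, and the other parents of its children.
E has children J, K, N, Q, S, V, W.
E has parent B.
Other parents of E's children:
  parents(J) \ {E} = {D}.
  parents(K) \ {E} = {C, G, J}.
  N's other parents are B, G, K.
  Q's other parents are G, J, L, P.
  S's other parents are D, F, K.
  V's other parents are C, G, N, R.
  parents(W) \ {E} = {D, F, L, N, Q, U}.
Taking the union gives {B, C, D, F, G, J, K, L, N, P, Q, R, S, U, V, W}.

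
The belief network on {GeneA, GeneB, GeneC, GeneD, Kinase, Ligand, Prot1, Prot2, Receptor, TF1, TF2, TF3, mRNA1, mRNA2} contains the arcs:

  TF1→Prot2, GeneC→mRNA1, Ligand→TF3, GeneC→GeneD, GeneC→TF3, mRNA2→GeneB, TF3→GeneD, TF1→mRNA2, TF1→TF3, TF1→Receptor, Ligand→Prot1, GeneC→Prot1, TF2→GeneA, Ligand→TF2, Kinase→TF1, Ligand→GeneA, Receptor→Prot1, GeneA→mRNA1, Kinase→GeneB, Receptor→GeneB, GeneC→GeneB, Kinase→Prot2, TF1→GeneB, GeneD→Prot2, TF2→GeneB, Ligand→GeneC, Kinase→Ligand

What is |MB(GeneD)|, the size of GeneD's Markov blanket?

GeneD has child Prot2.
Pa(GeneD) = {GeneC, TF3}.
Other parents of GeneD's children:
  parents(Prot2) \ {GeneD} = {Kinase, TF1}.
MB(GeneD) = {GeneC, Kinase, Prot2, TF1, TF3}, which has 5 nodes.

5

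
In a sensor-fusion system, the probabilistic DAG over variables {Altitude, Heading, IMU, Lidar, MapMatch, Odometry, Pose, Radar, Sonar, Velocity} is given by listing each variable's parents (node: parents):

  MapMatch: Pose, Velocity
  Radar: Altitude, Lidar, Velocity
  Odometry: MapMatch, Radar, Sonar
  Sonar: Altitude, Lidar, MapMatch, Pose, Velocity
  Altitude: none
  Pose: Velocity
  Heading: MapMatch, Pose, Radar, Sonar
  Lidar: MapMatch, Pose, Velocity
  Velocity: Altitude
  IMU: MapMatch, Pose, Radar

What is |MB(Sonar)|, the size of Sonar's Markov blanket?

Sonar has parents Altitude, Lidar, MapMatch, Pose, Velocity.
Ch(Sonar) = {Heading, Odometry}.
Other parents of Sonar's children:
  Odometry also has parents MapMatch, Radar.
  Heading's other parents are MapMatch, Pose, Radar.
MB(Sonar) = {Altitude, Heading, Lidar, MapMatch, Odometry, Pose, Radar, Velocity}, which has 8 nodes.

8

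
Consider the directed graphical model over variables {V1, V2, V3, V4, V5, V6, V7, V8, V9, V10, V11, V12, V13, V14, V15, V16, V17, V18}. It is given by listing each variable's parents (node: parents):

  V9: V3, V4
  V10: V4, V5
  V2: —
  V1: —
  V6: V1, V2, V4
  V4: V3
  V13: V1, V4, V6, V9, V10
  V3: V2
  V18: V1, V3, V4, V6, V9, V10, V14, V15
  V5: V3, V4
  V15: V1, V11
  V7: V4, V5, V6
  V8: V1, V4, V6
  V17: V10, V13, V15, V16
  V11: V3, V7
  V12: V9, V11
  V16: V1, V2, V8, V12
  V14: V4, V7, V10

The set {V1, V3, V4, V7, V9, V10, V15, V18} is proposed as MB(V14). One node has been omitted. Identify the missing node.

V6

Recall MB(v) = parents ∪ children ∪ spouses, where spouses are the other parents of v's children.
Children of V14: V18.
V14 has parents V4, V7, V10.
Other parents of V14's children:
  V18 also has parents V1, V3, V4, V6, V9, V10, V15.
MB(V14) = {V1, V3, V4, V6, V7, V9, V10, V15, V18}.
Comparing with the claimed set, V6 is missing.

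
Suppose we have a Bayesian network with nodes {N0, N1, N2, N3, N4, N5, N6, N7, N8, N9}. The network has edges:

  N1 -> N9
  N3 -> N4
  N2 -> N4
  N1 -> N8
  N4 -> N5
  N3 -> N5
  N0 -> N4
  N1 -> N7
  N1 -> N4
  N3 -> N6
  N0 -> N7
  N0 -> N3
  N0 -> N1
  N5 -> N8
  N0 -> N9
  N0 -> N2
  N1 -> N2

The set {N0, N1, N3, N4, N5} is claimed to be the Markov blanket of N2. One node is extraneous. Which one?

N5

A node's Markov blanket = Pa ∪ Ch ∪ (parents of Ch other than the node itself).
Parents of N2: N0, N1.
N2's children: N4.
For each child, the remaining parents (spouses of N2):
  N4: N0, N1, N3
MB(N2) = {N0, N1, N3, N4}.
N5 is neither a parent, child, nor co-parent of N2, so it does not belong.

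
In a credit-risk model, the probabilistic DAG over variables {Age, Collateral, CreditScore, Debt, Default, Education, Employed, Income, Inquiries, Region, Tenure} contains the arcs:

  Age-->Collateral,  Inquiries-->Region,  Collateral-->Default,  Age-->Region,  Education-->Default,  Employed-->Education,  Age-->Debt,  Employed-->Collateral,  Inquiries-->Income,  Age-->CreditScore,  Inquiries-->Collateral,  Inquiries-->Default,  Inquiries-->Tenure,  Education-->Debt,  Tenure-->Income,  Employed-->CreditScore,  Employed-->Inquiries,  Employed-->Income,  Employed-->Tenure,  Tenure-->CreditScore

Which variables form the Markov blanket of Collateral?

The Markov blanket of a node is its parents, its children, and the other parents of its children.
Collateral has child Default.
Parents of Collateral: Age, Employed, Inquiries.
Co-parents of Collateral (other parents of its children):
  Default: Education, Inquiries
MB(Collateral) = {Age, Default, Education, Employed, Inquiries}.

{Age, Default, Education, Employed, Inquiries}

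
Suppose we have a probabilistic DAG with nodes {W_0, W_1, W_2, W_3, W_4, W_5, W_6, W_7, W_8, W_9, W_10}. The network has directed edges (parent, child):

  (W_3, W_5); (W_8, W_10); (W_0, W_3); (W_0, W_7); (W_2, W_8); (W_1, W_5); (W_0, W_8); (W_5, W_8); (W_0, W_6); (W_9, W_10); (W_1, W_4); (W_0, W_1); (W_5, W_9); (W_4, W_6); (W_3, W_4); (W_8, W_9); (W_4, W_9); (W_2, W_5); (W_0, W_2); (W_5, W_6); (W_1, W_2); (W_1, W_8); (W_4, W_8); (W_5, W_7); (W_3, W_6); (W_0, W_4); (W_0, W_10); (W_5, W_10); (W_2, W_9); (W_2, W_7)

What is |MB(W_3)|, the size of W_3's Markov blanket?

Parents of W_3: W_0.
Children of W_3: W_4, W_5, W_6.
Co-parents of W_3 (other parents of its children):
  W_4 also has parents W_0, W_1.
  W_5 also has parents W_1, W_2.
  W_6 also has parents W_0, W_4, W_5.
MB(W_3) = {W_0, W_1, W_2, W_4, W_5, W_6}, which has 6 nodes.

6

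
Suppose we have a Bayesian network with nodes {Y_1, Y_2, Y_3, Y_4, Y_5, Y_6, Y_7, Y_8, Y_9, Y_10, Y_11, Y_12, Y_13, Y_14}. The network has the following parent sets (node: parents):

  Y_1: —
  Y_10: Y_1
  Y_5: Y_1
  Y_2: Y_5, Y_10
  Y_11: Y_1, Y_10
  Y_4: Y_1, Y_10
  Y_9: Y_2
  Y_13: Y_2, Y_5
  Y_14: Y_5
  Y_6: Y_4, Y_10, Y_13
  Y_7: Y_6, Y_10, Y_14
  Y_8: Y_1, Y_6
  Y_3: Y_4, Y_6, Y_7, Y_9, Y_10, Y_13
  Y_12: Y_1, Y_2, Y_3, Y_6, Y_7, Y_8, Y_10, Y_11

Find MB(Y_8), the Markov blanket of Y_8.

{Y_1, Y_2, Y_3, Y_6, Y_7, Y_10, Y_11, Y_12}

Children of Y_8: Y_12.
Y_8 has parents Y_1, Y_6.
For each child, the remaining parents (spouses of Y_8):
  parents(Y_12) \ {Y_8} = {Y_1, Y_2, Y_3, Y_6, Y_7, Y_10, Y_11}.
MB(Y_8) = {Y_1, Y_2, Y_3, Y_6, Y_7, Y_10, Y_11, Y_12}.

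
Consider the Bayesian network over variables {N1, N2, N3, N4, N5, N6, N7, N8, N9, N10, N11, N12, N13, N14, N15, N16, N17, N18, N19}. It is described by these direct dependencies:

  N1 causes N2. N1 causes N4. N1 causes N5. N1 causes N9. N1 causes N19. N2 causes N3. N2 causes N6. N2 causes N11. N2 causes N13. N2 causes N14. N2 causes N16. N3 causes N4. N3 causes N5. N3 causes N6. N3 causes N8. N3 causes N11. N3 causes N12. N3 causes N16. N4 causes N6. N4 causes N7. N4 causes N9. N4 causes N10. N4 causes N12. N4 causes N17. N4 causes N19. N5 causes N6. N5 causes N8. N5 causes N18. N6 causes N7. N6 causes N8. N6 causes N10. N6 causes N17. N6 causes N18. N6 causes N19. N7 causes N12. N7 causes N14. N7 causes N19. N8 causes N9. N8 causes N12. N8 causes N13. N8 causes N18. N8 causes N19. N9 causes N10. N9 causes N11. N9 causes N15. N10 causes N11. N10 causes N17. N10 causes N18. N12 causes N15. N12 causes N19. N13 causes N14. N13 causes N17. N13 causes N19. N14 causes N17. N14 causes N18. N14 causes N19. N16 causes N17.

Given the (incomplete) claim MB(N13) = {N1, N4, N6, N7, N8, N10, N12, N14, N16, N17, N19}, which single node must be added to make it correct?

Recall MB(v) = parents ∪ children ∪ spouses, where spouses are the other parents of v's children.
Parents of N13: N2, N8.
N13's children: N14, N17, N19.
Co-parents of N13 (other parents of its children):
  N14: N2, N7
  N17: N4, N6, N10, N14, N16
  N19: N1, N4, N6, N7, N8, N12, N14
MB(N13) = {N1, N2, N4, N6, N7, N8, N10, N12, N14, N16, N17, N19}.
Comparing with the claimed set, N2 is missing.

N2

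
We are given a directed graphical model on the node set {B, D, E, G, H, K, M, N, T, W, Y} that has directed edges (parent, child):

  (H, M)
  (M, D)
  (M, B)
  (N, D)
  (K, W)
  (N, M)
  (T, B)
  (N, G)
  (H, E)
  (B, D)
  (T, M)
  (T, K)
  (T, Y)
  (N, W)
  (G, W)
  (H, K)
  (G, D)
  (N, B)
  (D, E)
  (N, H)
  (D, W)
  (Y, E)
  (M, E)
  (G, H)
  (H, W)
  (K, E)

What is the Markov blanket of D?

Pa(D) = {B, G, M, N}.
D has children E, W.
Parents of each child, excluding D:
  W: G, H, K, N
  E: H, K, M, Y
Union: {B, G, M, N} ∪ {E, W} ∪ {G, H, K, M, N, Y} = {B, E, G, H, K, M, N, W, Y}.

{B, E, G, H, K, M, N, W, Y}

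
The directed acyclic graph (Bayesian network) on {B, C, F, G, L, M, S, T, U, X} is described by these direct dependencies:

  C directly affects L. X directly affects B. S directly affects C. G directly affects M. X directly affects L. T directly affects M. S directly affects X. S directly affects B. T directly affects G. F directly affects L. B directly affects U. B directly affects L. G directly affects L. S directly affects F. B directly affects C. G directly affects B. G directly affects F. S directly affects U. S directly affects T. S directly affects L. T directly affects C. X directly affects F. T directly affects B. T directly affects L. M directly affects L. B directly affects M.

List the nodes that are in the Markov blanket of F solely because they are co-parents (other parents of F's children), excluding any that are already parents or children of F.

Children of F: L.
  L's other parents are B, C, G, M, S, T, X.
Excluding nodes already adjacent to F (G, L, S, X), the co-parent-only contribution is {B, C, M, T}.

{B, C, M, T}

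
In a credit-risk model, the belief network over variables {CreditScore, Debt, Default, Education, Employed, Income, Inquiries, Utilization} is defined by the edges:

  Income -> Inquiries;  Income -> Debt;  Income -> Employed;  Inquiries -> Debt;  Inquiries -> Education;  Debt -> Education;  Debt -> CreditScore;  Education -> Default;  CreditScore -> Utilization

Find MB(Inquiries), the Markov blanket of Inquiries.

Parents of Inquiries: Income.
Inquiries's children: Debt, Education.
Co-parents of Inquiries (other parents of its children):
  Debt also has parent Income.
  parents(Education) \ {Inquiries} = {Debt}.
Taking the union gives {Debt, Education, Income}.

{Debt, Education, Income}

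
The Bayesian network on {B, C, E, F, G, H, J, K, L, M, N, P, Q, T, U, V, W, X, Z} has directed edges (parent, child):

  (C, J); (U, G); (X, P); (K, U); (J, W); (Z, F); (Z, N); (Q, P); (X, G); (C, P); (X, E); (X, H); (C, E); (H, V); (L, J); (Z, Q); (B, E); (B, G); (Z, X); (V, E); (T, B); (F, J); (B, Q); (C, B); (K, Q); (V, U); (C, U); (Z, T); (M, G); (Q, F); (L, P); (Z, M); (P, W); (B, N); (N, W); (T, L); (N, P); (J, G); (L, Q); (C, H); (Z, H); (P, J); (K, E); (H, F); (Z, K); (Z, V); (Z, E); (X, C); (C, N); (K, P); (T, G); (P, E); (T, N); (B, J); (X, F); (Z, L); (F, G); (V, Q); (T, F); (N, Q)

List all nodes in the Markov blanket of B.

{C, E, F, G, J, K, L, M, N, P, Q, T, U, V, X, Z}

Children of B: E, G, J, N, Q.
Parents of B: C, T.
For each child, the remaining parents (spouses of B):
  N also has parents C, T, Z.
  parents(Q) \ {B} = {K, L, N, V, Z}.
  J also has parents C, F, L, P.
  E also has parents C, K, P, V, X, Z.
  parents(G) \ {B} = {F, J, M, T, U, X}.
MB(B) = {C, E, F, G, J, K, L, M, N, P, Q, T, U, V, X, Z}.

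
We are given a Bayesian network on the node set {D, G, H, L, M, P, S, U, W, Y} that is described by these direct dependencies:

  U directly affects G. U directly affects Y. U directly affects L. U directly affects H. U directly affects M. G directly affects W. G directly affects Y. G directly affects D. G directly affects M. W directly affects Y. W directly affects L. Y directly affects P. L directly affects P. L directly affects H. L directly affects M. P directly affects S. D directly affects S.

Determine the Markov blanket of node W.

{G, L, U, Y}

Recall MB(v) = parents ∪ children ∪ spouses, where spouses are the other parents of v's children.
W has parent G.
W has children L, Y.
For each child, the remaining parents (spouses of W):
  Y's other parents are G, U.
  parents(L) \ {W} = {U}.
So the Markov blanket of W is {G, L, U, Y}.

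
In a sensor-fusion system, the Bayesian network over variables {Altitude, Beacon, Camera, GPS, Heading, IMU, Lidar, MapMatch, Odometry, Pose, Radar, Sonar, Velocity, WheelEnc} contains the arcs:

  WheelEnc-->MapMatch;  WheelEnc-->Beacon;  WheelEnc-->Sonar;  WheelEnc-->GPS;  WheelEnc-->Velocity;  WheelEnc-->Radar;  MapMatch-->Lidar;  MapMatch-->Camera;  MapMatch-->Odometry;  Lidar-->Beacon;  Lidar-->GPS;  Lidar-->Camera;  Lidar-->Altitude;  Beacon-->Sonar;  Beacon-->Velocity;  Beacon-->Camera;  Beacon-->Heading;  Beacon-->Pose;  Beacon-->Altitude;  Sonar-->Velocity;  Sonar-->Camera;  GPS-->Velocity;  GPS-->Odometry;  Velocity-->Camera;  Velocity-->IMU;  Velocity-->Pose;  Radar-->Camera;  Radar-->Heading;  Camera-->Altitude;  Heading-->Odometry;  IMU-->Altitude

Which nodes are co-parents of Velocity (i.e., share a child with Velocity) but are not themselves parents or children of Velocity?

{Lidar, MapMatch, Radar}

Children of Velocity: Camera, IMU, Pose.
  parents(Camera) \ {Velocity} = {Beacon, Lidar, MapMatch, Radar, Sonar}.
  IMU: no additional parents.
  Pose also has parent Beacon.
Excluding nodes already adjacent to Velocity (Beacon, Camera, GPS, IMU, Pose, Sonar, WheelEnc), the co-parent-only contribution is {Lidar, MapMatch, Radar}.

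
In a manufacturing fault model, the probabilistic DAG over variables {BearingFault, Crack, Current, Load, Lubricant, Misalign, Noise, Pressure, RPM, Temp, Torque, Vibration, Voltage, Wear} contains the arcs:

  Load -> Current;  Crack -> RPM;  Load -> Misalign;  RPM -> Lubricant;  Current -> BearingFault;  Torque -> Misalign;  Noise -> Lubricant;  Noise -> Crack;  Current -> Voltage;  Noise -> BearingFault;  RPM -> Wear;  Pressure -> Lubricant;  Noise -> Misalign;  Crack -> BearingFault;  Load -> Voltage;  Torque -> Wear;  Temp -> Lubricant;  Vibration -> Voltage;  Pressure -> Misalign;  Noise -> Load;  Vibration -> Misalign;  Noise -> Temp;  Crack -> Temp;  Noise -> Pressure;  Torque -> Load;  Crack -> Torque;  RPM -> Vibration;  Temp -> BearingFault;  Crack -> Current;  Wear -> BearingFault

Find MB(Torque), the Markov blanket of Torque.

{Crack, Load, Misalign, Noise, Pressure, RPM, Vibration, Wear}

Pa(Torque) = {Crack}.
Torque has children Load, Misalign, Wear.
For each child, the remaining parents (spouses of Torque):
  parents(Load) \ {Torque} = {Noise}.
  Wear also has parent RPM.
  parents(Misalign) \ {Torque} = {Load, Noise, Pressure, Vibration}.
So the Markov blanket of Torque is {Crack, Load, Misalign, Noise, Pressure, RPM, Vibration, Wear}.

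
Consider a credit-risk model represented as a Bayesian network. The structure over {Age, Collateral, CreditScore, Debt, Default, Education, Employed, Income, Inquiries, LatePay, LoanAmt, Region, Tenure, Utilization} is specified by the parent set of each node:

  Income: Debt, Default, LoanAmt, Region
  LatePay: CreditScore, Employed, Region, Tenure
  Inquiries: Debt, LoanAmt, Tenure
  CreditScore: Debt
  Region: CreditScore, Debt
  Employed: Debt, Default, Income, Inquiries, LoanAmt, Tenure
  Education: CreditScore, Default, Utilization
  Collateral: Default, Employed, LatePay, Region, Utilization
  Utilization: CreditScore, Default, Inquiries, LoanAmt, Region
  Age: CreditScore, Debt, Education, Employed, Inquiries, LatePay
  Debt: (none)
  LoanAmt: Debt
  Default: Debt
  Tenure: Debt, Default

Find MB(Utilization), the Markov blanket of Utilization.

A node's Markov blanket = Pa ∪ Ch ∪ (parents of Ch other than the node itself).
Utilization has parents CreditScore, Default, Inquiries, LoanAmt, Region.
Utilization's children: Collateral, Education.
Parents of each child, excluding Utilization:
  Education: CreditScore, Default
  Collateral: Default, Employed, LatePay, Region
MB(Utilization) = {Collateral, CreditScore, Default, Education, Employed, Inquiries, LatePay, LoanAmt, Region}.

{Collateral, CreditScore, Default, Education, Employed, Inquiries, LatePay, LoanAmt, Region}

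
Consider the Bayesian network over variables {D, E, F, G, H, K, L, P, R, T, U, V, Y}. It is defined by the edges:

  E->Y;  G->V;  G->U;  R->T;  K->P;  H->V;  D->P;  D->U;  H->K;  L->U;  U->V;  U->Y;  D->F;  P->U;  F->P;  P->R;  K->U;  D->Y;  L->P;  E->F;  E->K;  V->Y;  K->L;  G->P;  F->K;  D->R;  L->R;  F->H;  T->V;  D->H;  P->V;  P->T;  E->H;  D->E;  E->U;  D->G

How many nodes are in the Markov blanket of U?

A node's Markov blanket = Pa ∪ Ch ∪ (parents of Ch other than the node itself).
Pa(U) = {D, E, G, K, L, P}.
U's children: V, Y.
Co-parents of U (other parents of its children):
  V: G, H, P, T
  Y: D, E, V
MB(U) = {D, E, G, H, K, L, P, T, V, Y}, which has 10 nodes.

10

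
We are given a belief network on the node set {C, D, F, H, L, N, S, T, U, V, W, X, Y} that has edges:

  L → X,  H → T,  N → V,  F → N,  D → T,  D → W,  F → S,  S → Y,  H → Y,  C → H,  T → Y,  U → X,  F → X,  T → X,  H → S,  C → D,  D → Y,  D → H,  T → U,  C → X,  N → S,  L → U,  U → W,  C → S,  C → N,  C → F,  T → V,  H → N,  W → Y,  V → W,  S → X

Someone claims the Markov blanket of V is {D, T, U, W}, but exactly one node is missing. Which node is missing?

N

V's children: W.
Pa(V) = {N, T}.
Co-parents of V (other parents of its children):
  W: D, U
MB(V) = {D, N, T, U, W}.
Comparing with the claimed set, N is missing.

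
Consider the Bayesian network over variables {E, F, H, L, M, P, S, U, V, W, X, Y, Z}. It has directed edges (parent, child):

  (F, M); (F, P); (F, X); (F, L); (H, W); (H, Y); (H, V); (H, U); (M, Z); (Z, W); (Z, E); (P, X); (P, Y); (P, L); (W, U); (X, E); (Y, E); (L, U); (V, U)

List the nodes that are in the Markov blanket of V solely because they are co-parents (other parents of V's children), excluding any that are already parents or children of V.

Children of V: U.
  U's other parents are H, L, W.
Excluding nodes already adjacent to V (H, U), the co-parent-only contribution is {L, W}.

{L, W}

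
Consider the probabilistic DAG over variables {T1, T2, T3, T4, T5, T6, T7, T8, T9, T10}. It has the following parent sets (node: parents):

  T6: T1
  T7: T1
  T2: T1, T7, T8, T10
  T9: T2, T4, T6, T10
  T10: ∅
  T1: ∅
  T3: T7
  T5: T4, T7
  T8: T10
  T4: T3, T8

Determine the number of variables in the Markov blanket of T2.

A node's Markov blanket = Pa ∪ Ch ∪ (parents of Ch other than the node itself).
Parents of T2: T1, T7, T8, T10.
Ch(T2) = {T9}.
For each child, the remaining parents (spouses of T2):
  parents(T9) \ {T2} = {T4, T6, T10}.
MB(T2) = {T1, T4, T6, T7, T8, T9, T10}, which has 7 nodes.

7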